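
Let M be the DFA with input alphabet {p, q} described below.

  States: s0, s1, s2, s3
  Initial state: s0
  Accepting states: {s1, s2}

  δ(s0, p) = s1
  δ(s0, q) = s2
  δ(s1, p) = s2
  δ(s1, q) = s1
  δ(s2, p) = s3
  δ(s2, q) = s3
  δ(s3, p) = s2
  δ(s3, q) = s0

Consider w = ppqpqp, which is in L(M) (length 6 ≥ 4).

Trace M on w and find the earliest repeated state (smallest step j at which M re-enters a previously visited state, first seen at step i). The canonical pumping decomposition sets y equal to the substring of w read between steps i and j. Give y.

Run of M on w = p p q p q p:
  step 0: s0  (start)
  step 1: s1  (read p: s0→s1)
  step 2: s2  (read p: s1→s2)
  step 3: s3  (read q: s2→s3)
  step 4: s2  (read p: s3→s2)   ← first repeat (s2 seen earlier)
  step 5: s3  (read q: s2→s3)
  step 6: s2  (read p: s3→s2)

So i = 2, j = 4, giving x = w[0:2] = pp, y = w[2:4] = qp, z = w[4:6] = qp.
Check: |xy| = 4 ≤ 4 and |y| = 2 ≥ 1. Reading y takes M from s2 back to s2, so every xyⁱz is accepted.
Pumping length from the standard proof: p = 4 (the number of states). The repeated state found above gives |xy| = j ≤ 4 and |y| = j − i ≥ 1.

qp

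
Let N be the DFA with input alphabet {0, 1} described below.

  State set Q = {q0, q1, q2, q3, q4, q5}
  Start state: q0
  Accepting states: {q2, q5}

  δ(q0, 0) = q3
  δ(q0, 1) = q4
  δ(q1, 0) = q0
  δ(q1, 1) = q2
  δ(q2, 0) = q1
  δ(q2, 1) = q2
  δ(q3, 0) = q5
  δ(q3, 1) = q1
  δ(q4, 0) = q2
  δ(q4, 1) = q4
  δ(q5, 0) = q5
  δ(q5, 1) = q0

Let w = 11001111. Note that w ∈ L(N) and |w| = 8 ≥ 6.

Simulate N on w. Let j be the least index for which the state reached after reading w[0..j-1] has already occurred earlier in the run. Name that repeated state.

Run of N on w = 1 1 0 0 1 1 1 1:
  step 0: q0  (start)
  step 1: q4  (read 1: q0→q4)
  step 2: q4  (read 1: q4→q4)   ← first repeat (q4 seen earlier)
  step 3: q2  (read 0: q4→q2)
  step 4: q1  (read 0: q2→q1)
  step 5: q2  (read 1: q1→q2)
  step 6: q2  (read 1: q2→q2)
  step 7: q2  (read 1: q2→q2)
  step 8: q2  (read 1: q2→q2)

The earliest repeat is at step j = 2: N is in q4, which it already visited at step i = 1.
Pumping length from the standard proof: p = 6 (the number of states). The repeated state found above gives |xy| = j ≤ 6 and |y| = j − i ≥ 1.

q4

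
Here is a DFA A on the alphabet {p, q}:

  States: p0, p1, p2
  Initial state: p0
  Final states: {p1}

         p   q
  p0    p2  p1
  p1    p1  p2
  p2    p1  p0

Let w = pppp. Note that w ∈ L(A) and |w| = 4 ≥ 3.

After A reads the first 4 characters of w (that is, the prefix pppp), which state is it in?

Run of A on the first 4 characters of w = p p p p:
  step 0: p0  (start)
  step 1: p2  (read p: p0→p2)
  step 2: p1  (read p: p2→p1)
  step 3: p1  (read p: p1→p1)
  step 4: p1  (read p: p1→p1)

After reading 4 characters, A is in state p1.

p1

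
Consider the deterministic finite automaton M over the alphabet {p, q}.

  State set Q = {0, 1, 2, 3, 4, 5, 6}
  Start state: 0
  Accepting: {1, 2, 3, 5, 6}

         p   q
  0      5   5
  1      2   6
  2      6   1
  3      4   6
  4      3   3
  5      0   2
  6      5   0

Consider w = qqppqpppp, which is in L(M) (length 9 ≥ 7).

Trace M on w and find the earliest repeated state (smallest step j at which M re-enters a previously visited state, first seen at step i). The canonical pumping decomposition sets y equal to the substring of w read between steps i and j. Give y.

qpp

State sequence: 0 -q-> 5 -q-> 2 -p-> 6 -p-> 5 -q-> 2 -p-> 6 -p-> 5 -p-> 0 -p-> 5
First repeat at step 4: 5 was already visited.

So i = 1, j = 4, giving x = w[0:1] = q, y = w[1:4] = qpp, z = w[4:9] = qpppp.
Check: |xy| = 4 ≤ 7 and |y| = 3 ≥ 1. Reading y takes M from 5 back to 5, so every xyⁱz is accepted.
Since M has 7 states, any run of length ≥ 7 visits 7+1 states, so by pigeonhole some state repeats within the first 7 steps — that repeat gives the pumpable loop.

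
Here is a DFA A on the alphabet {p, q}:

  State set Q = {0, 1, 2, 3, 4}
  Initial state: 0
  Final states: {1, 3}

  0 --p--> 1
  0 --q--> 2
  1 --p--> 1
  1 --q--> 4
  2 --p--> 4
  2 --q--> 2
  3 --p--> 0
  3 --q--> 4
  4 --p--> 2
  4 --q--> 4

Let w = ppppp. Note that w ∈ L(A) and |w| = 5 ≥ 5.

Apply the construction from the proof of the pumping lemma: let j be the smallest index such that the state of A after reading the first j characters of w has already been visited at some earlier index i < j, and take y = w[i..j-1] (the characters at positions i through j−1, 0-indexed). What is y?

p

Run of A on w = p p p p p:
  step 0: 0  (start)
  step 1: 1  (read p: 0→1)
  step 2: 1  (read p: 1→1)   ← first repeat (1 seen earlier)
  step 3: 1  (read p: 1→1)
  step 4: 1  (read p: 1→1)
  step 5: 1  (read p: 1→1)

So i = 1, j = 2, giving x = w[0:1] = p, y = w[1:2] = p, z = w[2:5] = ppp.
Check: |xy| = 2 ≤ 5 and |y| = 1 ≥ 1. Reading y takes A from 1 back to 1, so every xyⁱz is accepted.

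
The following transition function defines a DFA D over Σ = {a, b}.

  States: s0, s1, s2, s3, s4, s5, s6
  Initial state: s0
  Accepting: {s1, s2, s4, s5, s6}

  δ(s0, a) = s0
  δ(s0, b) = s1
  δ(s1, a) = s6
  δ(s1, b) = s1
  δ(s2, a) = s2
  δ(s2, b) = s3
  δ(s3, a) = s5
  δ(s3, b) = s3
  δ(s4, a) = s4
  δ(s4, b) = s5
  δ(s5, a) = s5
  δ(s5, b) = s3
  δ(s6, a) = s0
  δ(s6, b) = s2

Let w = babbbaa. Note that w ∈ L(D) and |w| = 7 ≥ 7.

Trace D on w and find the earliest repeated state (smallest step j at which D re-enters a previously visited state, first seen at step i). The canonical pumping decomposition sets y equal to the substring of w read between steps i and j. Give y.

Run of D on w = b a b b b a a:
  step 0: s0  (start)
  step 1: s1  (read b: s0→s1)
  step 2: s6  (read a: s1→s6)
  step 3: s2  (read b: s6→s2)
  step 4: s3  (read b: s2→s3)
  step 5: s3  (read b: s3→s3)   ← first repeat (s3 seen earlier)
  step 6: s5  (read a: s3→s5)
  step 7: s5  (read a: s5→s5)

So i = 4, j = 5, giving x = w[0:4] = babb, y = w[4:5] = b, z = w[5:7] = aa.
Check: |xy| = 5 ≤ 7 and |y| = 1 ≥ 1. Reading y takes D from s3 back to s3, so every xyⁱz is accepted.
Since D has 7 states, any run of length ≥ 7 visits 7+1 states, so by pigeonhole some state repeats within the first 7 steps — that repeat gives the pumpable loop.

b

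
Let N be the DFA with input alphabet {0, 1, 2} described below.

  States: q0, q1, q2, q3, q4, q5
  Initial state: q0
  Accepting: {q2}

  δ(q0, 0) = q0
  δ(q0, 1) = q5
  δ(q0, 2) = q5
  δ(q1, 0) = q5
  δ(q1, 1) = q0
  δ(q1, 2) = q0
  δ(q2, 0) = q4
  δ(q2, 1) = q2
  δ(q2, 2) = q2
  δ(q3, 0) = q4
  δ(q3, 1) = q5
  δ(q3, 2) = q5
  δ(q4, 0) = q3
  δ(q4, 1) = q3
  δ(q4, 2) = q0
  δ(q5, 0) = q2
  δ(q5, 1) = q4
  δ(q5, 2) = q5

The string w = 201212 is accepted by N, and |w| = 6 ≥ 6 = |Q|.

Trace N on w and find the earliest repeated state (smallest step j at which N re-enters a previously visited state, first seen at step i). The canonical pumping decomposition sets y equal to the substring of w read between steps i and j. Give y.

1

State sequence: q0 -2-> q5 -0-> q2 -1-> q2 -2-> q2 -1-> q2 -2-> q2
First repeat at step 3: q2 was already visited.

So i = 2, j = 3, giving x = w[0:2] = 20, y = w[2:3] = 1, z = w[3:6] = 212.
Check: |xy| = 3 ≤ 6 and |y| = 1 ≥ 1. Reading y takes N from q2 back to q2, so every xyⁱz is accepted.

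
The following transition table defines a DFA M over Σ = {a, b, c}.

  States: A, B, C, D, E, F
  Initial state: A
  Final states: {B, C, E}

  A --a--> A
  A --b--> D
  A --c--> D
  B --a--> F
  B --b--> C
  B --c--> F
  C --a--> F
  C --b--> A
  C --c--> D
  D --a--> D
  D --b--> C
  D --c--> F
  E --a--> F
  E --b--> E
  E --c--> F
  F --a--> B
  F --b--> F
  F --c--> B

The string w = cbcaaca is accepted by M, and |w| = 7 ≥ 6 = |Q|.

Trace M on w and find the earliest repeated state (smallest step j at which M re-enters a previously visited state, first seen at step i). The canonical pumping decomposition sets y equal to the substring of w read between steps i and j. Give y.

State sequence: A -c-> D -b-> C -c-> D -a-> D -a-> D -c-> F -a-> B
First repeat at step 3: D was already visited.

So i = 1, j = 3, giving x = w[0:1] = c, y = w[1:3] = bc, z = w[3:7] = aaca.
Check: |xy| = 3 ≤ 6 and |y| = 2 ≥ 1. Reading y takes M from D back to D, so every xyⁱz is accepted.
Since M has 6 states, any run of length ≥ 6 visits 6+1 states, so by pigeonhole some state repeats within the first 6 steps — that repeat gives the pumpable loop.

bc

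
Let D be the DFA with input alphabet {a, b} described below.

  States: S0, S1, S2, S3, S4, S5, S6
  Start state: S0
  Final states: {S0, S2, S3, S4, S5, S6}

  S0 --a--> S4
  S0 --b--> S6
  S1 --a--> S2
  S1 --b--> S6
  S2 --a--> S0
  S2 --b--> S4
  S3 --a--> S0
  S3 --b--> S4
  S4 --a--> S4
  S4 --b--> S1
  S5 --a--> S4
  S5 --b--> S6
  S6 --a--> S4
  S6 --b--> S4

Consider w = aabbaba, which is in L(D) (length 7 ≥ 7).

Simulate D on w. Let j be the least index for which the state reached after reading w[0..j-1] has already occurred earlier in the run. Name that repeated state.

S4

Run of D on w = a a b b a b a:
  step 0: S0  (start)
  step 1: S4  (read a: S0→S4)
  step 2: S4  (read a: S4→S4)   ← first repeat (S4 seen earlier)
  step 3: S1  (read b: S4→S1)
  step 4: S6  (read b: S1→S6)
  step 5: S4  (read a: S6→S4)
  step 6: S1  (read b: S4→S1)
  step 7: S2  (read a: S1→S2)

The earliest repeat is at step j = 2: D is in S4, which it already visited at step i = 1.
Pumping length from the standard proof: p = 7 (the number of states). The repeated state found above gives |xy| = j ≤ 7 and |y| = j − i ≥ 1.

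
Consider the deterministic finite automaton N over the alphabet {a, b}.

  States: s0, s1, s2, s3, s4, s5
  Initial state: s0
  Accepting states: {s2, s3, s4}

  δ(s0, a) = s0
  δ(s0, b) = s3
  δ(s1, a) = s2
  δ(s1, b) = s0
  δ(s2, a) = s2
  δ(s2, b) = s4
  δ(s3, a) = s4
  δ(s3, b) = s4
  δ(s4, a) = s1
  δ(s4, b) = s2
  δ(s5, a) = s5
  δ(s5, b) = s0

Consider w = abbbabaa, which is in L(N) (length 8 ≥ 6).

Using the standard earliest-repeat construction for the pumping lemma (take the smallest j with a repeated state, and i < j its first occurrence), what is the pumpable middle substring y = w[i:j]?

a

Run of N on w = a b b b a b a a:
  step 0: s0  (start)
  step 1: s0  (read a: s0→s0)   ← first repeat (s0 seen earlier)
  step 2: s3  (read b: s0→s3)
  step 3: s4  (read b: s3→s4)
  step 4: s2  (read b: s4→s2)
  step 5: s2  (read a: s2→s2)
  step 6: s4  (read b: s2→s4)
  step 7: s1  (read a: s4→s1)
  step 8: s2  (read a: s1→s2)

So i = 0, j = 1, giving x = w[0:0] = ε, y = w[0:1] = a, z = w[1:8] = bbbabaa.
Check: |xy| = 1 ≤ 6 and |y| = 1 ≥ 1. Reading y takes N from s0 back to s0, so every xyⁱz is accepted.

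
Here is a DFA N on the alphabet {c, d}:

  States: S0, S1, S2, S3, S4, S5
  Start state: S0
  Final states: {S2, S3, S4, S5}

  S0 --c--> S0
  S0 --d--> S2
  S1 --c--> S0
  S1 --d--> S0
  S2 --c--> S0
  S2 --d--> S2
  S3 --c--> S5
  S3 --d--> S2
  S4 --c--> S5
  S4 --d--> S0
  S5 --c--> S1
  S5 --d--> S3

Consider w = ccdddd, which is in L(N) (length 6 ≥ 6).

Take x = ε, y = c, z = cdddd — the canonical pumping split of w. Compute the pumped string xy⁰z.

cdddd

xy⁰z = xz = ε·cdddd = cdddd.
Reading y = c takes N from S0 back to S0, so after x the machine is still in S0, and z then leads to the accepting state S2. Hence cdddd ∈ L(N).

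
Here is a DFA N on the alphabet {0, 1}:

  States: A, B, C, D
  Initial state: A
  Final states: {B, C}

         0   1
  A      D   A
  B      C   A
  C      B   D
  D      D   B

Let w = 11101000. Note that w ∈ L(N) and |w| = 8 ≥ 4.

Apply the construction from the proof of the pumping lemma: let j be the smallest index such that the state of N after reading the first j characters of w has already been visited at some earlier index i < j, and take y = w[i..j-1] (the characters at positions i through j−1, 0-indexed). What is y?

Run of N on w = 1 1 1 0 1 0 0 0:
  step 0: A  (start)
  step 1: A  (read 1: A→A)   ← first repeat (A seen earlier)
  step 2: A  (read 1: A→A)
  step 3: A  (read 1: A→A)
  step 4: D  (read 0: A→D)
  step 5: B  (read 1: D→B)
  step 6: C  (read 0: B→C)
  step 7: B  (read 0: C→B)
  step 8: C  (read 0: B→C)

So i = 0, j = 1, giving x = w[0:0] = ε, y = w[0:1] = 1, z = w[1:8] = 1101000.
Check: |xy| = 1 ≤ 4 and |y| = 1 ≥ 1. Reading y takes N from A back to A, so every xyⁱz is accepted.

1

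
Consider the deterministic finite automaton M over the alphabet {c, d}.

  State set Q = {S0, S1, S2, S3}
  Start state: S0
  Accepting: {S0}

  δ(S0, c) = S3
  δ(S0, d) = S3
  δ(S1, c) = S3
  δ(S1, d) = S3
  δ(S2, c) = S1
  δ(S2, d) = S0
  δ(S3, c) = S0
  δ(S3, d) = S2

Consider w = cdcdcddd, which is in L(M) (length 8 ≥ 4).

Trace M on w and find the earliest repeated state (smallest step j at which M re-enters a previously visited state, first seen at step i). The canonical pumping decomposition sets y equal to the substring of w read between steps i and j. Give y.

dcd

Run of M on w = c d c d c d d d:
  step 0: S0  (start)
  step 1: S3  (read c: S0→S3)
  step 2: S2  (read d: S3→S2)
  step 3: S1  (read c: S2→S1)
  step 4: S3  (read d: S1→S3)   ← first repeat (S3 seen earlier)
  step 5: S0  (read c: S3→S0)
  step 6: S3  (read d: S0→S3)
  step 7: S2  (read d: S3→S2)
  step 8: S0  (read d: S2→S0)

So i = 1, j = 4, giving x = w[0:1] = c, y = w[1:4] = dcd, z = w[4:8] = cddd.
Check: |xy| = 4 ≤ 4 and |y| = 3 ≥ 1. Reading y takes M from S3 back to S3, so every xyⁱz is accepted.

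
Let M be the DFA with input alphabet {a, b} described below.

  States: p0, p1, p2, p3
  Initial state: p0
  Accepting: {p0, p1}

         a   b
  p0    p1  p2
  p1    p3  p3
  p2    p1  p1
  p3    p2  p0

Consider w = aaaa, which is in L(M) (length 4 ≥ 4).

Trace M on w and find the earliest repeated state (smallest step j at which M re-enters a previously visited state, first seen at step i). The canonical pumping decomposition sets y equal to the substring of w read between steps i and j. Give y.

State sequence: p0 -a-> p1 -a-> p3 -a-> p2 -a-> p1
First repeat at step 4: p1 was already visited.

So i = 1, j = 4, giving x = w[0:1] = a, y = w[1:4] = aaa, z = w[4:4] = ε.
Check: |xy| = 4 ≤ 4 and |y| = 3 ≥ 1. Reading y takes M from p1 back to p1, so every xyⁱz is accepted.
The DFA has 4 states, so the proof of the pumping lemma guarantees a repeated state among the first 4+1 visited; the segment between the two visits is the pumpable y.

aaa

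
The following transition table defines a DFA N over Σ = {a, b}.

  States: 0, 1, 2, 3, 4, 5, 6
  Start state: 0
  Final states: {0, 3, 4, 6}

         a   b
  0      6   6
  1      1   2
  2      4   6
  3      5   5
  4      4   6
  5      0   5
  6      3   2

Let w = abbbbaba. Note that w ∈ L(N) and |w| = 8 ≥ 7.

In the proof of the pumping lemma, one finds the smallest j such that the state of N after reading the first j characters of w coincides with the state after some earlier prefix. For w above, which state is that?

6

Run of N on w = a b b b b a b a:
  step 0: 0  (start)
  step 1: 6  (read a: 0→6)
  step 2: 2  (read b: 6→2)
  step 3: 6  (read b: 2→6)   ← first repeat (6 seen earlier)
  step 4: 2  (read b: 6→2)
  step 5: 6  (read b: 2→6)
  step 6: 3  (read a: 6→3)
  step 7: 5  (read b: 3→5)
  step 8: 0  (read a: 5→0)

The earliest repeat is at step j = 3: N is in 6, which it already visited at step i = 1.
Pumping length from the standard proof: p = 7 (the number of states). The repeated state found above gives |xy| = j ≤ 7 and |y| = j − i ≥ 1.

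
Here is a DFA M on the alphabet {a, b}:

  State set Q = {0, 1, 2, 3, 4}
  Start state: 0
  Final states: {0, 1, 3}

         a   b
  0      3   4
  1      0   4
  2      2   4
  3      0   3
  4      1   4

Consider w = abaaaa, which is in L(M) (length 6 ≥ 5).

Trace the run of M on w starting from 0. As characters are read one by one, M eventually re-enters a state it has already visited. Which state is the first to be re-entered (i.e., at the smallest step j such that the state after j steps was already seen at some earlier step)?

3

Run of M on w = a b a a a a:
  step 0: 0  (start)
  step 1: 3  (read a: 0→3)
  step 2: 3  (read b: 3→3)   ← first repeat (3 seen earlier)
  step 3: 0  (read a: 3→0)
  step 4: 3  (read a: 0→3)
  step 5: 0  (read a: 3→0)
  step 6: 3  (read a: 0→3)

The earliest repeat is at step j = 2: M is in 3, which it already visited at step i = 1.
The DFA has 5 states, so the proof of the pumping lemma guarantees a repeated state among the first 5+1 visited; the segment between the two visits is the pumpable y.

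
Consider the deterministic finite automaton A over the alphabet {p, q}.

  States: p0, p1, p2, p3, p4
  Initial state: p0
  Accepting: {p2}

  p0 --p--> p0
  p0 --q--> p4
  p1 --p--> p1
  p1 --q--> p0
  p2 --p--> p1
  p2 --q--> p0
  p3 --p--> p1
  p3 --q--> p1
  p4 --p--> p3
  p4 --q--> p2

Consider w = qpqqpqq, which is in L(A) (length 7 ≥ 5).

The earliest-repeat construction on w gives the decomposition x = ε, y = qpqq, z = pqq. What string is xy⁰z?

xy⁰z = xz = ε·pqq = pqq.
Reading y = qpqq takes A from p0 back to p0, so after x the machine is still in p0, and z then leads to the accepting state p2. Hence pqq ∈ L(A).

pqq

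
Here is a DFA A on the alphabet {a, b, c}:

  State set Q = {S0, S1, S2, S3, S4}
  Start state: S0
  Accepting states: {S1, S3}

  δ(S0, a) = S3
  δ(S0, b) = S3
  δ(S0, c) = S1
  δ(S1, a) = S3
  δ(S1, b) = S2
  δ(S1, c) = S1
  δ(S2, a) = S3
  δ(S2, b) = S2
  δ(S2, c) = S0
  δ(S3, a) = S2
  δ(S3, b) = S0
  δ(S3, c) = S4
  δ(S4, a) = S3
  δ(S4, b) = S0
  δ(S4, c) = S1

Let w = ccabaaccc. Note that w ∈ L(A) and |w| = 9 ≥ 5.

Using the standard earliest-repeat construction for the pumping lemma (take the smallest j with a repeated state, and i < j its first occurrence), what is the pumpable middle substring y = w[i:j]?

c

State sequence: S0 -c-> S1 -c-> S1 -a-> S3 -b-> S0 -a-> S3 -a-> S2 -c-> S0 -c-> S1 -c-> S1
First repeat at step 2: S1 was already visited.

So i = 1, j = 2, giving x = w[0:1] = c, y = w[1:2] = c, z = w[2:9] = abaaccc.
Check: |xy| = 2 ≤ 5 and |y| = 1 ≥ 1. Reading y takes A from S1 back to S1, so every xyⁱz is accepted.
Since A has 5 states, any run of length ≥ 5 visits 5+1 states, so by pigeonhole some state repeats within the first 5 steps — that repeat gives the pumpable loop.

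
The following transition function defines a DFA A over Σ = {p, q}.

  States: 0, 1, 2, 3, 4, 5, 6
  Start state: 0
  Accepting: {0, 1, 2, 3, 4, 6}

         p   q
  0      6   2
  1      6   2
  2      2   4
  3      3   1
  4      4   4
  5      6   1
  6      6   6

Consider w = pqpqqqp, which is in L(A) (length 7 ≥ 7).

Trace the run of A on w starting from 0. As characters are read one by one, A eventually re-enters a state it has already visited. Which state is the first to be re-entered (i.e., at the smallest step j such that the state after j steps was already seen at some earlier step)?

6

Run of A on w = p q p q q q p:
  step 0: 0  (start)
  step 1: 6  (read p: 0→6)
  step 2: 6  (read q: 6→6)   ← first repeat (6 seen earlier)
  step 3: 6  (read p: 6→6)
  step 4: 6  (read q: 6→6)
  step 5: 6  (read q: 6→6)
  step 6: 6  (read q: 6→6)
  step 7: 6  (read p: 6→6)

The earliest repeat is at step j = 2: A is in 6, which it already visited at step i = 1.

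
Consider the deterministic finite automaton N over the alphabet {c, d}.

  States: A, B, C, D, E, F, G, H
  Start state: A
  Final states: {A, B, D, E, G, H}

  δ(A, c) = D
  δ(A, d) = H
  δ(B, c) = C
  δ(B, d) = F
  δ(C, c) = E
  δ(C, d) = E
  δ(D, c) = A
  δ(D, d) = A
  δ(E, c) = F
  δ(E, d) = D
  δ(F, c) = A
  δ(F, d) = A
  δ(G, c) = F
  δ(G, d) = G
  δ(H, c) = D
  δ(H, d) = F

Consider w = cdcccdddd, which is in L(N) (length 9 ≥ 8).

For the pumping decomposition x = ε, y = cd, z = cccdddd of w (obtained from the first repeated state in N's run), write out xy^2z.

xy^2z = ε·cd·cd·cccdddd = cdcdcccdddd.
Reading y = cd takes N from A back to A, so after x·y·y the machine is still in A, and z then leads to the accepting state A. Hence cdcdcccdddd ∈ L(N).

cdcdcccdddd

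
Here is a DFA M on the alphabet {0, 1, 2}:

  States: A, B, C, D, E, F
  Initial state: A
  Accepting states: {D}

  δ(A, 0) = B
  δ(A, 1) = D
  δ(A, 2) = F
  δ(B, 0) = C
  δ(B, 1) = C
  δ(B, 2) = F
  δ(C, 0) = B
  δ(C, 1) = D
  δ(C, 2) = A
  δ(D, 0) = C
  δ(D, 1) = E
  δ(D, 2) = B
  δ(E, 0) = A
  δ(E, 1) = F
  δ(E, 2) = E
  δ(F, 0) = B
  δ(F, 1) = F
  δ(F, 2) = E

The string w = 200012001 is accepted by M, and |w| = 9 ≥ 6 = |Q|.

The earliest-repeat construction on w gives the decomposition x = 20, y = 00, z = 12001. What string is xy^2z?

20000012001

xy^2z = 20·00·00·12001 = 20000012001.
Reading y = 00 takes M from B back to B, so after x·y·y the machine is still in B, and z then leads to the accepting state D. Hence 20000012001 ∈ L(M).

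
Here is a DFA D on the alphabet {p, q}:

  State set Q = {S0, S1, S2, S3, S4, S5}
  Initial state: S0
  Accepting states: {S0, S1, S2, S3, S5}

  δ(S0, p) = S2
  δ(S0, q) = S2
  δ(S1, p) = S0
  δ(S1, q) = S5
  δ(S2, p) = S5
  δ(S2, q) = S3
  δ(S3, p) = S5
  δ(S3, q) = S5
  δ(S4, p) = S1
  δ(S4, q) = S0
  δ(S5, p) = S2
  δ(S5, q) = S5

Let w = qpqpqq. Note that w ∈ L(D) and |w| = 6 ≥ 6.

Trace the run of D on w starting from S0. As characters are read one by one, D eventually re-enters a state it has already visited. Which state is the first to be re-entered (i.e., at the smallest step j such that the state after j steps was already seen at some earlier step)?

State sequence: S0 -q-> S2 -p-> S5 -q-> S5 -p-> S2 -q-> S3 -q-> S5
First repeat at step 3: S5 was already visited.

The earliest repeat is at step j = 3: D is in S5, which it already visited at step i = 2.
Pumping length from the standard proof: p = 6 (the number of states). The repeated state found above gives |xy| = j ≤ 6 and |y| = j − i ≥ 1.

S5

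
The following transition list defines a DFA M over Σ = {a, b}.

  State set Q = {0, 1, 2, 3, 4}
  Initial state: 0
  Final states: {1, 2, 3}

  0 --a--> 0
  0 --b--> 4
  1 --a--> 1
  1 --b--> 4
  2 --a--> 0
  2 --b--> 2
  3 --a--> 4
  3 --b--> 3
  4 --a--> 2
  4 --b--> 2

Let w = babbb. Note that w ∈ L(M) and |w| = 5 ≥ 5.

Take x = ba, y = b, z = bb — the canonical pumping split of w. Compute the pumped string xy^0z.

xy⁰z = xz = ba·bb = babb.
Reading y = b takes M from 2 back to 2, so after x the machine is still in 2, and z then leads to the accepting state 2. Hence babb ∈ L(M).

babb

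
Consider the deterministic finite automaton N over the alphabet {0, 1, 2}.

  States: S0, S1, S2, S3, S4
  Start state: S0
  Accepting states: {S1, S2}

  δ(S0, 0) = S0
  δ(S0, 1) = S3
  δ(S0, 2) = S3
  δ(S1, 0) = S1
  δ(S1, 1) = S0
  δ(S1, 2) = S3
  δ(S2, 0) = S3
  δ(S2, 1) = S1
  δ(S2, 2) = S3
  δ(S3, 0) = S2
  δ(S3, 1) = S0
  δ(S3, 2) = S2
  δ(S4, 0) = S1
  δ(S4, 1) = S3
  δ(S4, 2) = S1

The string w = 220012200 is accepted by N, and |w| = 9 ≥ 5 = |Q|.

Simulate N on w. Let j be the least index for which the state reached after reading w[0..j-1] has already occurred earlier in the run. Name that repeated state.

Run of N on w = 2 2 0 0 1 2 2 0 0:
  step 0: S0  (start)
  step 1: S3  (read 2: S0→S3)
  step 2: S2  (read 2: S3→S2)
  step 3: S3  (read 0: S2→S3)   ← first repeat (S3 seen earlier)
  step 4: S2  (read 0: S3→S2)
  step 5: S1  (read 1: S2→S1)
  step 6: S3  (read 2: S1→S3)
  step 7: S2  (read 2: S3→S2)
  step 8: S3  (read 0: S2→S3)
  step 9: S2  (read 0: S3→S2)

The earliest repeat is at step j = 3: N is in S3, which it already visited at step i = 1.

S3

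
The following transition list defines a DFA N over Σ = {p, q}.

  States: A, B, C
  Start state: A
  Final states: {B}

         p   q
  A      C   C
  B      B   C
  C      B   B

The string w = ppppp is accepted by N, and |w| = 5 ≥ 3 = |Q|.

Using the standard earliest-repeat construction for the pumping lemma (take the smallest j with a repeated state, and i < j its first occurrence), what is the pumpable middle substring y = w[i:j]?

State sequence: A -p-> C -p-> B -p-> B -p-> B -p-> B
First repeat at step 3: B was already visited.

So i = 2, j = 3, giving x = w[0:2] = pp, y = w[2:3] = p, z = w[3:5] = pp.
Check: |xy| = 3 ≤ 3 and |y| = 1 ≥ 1. Reading y takes N from B back to B, so every xyⁱz is accepted.

p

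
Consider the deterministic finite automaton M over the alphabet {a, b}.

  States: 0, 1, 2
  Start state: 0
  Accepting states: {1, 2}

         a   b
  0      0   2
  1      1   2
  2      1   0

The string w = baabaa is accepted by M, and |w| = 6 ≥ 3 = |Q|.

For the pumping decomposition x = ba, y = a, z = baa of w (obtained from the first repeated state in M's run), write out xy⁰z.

babaa

xy⁰z = xz = ba·baa = babaa.
Reading y = a takes M from 1 back to 1, so after x the machine is still in 1, and z then leads to the accepting state 1. Hence babaa ∈ L(M).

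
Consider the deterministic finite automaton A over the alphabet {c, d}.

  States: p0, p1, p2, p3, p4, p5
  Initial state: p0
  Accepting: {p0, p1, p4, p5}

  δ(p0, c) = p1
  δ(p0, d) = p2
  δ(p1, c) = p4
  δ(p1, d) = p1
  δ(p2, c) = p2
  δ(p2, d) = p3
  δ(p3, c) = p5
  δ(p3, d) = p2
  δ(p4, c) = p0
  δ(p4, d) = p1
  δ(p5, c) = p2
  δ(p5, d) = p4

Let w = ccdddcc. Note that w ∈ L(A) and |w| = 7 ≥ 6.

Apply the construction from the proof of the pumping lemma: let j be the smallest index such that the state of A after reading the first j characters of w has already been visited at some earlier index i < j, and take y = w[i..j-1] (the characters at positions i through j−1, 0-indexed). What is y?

State sequence: p0 -c-> p1 -c-> p4 -d-> p1 -d-> p1 -d-> p1 -c-> p4 -c-> p0
First repeat at step 3: p1 was already visited.

So i = 1, j = 3, giving x = w[0:1] = c, y = w[1:3] = cd, z = w[3:7] = ddcc.
Check: |xy| = 3 ≤ 6 and |y| = 2 ≥ 1. Reading y takes A from p1 back to p1, so every xyⁱz is accepted.
Pumping length from the standard proof: p = 6 (the number of states). The repeated state found above gives |xy| = j ≤ 6 and |y| = j − i ≥ 1.

cd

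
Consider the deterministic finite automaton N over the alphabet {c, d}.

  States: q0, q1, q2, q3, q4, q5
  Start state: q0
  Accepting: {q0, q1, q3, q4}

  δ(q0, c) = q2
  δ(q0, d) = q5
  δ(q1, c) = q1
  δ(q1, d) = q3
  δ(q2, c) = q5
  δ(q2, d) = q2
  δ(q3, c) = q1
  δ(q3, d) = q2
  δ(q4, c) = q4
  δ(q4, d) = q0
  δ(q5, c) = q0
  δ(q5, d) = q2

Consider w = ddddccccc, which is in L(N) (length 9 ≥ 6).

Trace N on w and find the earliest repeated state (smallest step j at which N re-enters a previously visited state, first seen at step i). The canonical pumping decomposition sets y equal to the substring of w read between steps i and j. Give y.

Run of N on w = d d d d c c c c c:
  step 0: q0  (start)
  step 1: q5  (read d: q0→q5)
  step 2: q2  (read d: q5→q2)
  step 3: q2  (read d: q2→q2)   ← first repeat (q2 seen earlier)
  step 4: q2  (read d: q2→q2)
  step 5: q5  (read c: q2→q5)
  step 6: q0  (read c: q5→q0)
  step 7: q2  (read c: q0→q2)
  step 8: q5  (read c: q2→q5)
  step 9: q0  (read c: q5→q0)

So i = 2, j = 3, giving x = w[0:2] = dd, y = w[2:3] = d, z = w[3:9] = dccccc.
Check: |xy| = 3 ≤ 6 and |y| = 1 ≥ 1. Reading y takes N from q2 back to q2, so every xyⁱz is accepted.

d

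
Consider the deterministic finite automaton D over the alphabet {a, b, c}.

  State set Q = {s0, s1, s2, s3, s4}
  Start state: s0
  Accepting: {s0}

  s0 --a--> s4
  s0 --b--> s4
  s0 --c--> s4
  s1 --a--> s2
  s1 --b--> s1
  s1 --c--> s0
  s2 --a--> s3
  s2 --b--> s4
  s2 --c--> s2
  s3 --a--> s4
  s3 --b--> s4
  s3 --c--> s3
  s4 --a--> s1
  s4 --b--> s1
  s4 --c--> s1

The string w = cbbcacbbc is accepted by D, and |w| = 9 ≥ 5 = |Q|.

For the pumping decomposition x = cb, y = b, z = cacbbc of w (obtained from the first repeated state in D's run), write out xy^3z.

cbbbbcacbbc

xy^3z = cb·b·b·b·cacbbc = cbbbbcacbbc.
Reading y = b takes D from s1 back to s1, so after x·y·y·y the machine is still in s1, and z then leads to the accepting state s0. Hence cbbbbcacbbc ∈ L(D).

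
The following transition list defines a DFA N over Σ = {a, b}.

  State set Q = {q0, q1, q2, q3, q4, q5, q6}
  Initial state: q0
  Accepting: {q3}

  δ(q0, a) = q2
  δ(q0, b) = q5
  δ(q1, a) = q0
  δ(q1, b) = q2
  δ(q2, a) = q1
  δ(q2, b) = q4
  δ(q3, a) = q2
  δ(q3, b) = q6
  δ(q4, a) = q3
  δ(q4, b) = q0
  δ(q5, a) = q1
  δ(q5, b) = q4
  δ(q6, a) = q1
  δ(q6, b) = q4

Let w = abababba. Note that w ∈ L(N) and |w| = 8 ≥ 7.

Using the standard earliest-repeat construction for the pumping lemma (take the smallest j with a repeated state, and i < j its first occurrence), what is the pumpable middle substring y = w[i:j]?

Run of N on w = a b a b a b b a:
  step 0: q0  (start)
  step 1: q2  (read a: q0→q2)
  step 2: q4  (read b: q2→q4)
  step 3: q3  (read a: q4→q3)
  step 4: q6  (read b: q3→q6)
  step 5: q1  (read a: q6→q1)
  step 6: q2  (read b: q1→q2)   ← first repeat (q2 seen earlier)
  step 7: q4  (read b: q2→q4)
  step 8: q3  (read a: q4→q3)

So i = 1, j = 6, giving x = w[0:1] = a, y = w[1:6] = babab, z = w[6:8] = ba.
Check: |xy| = 6 ≤ 7 and |y| = 5 ≥ 1. Reading y takes N from q2 back to q2, so every xyⁱz is accepted.

babab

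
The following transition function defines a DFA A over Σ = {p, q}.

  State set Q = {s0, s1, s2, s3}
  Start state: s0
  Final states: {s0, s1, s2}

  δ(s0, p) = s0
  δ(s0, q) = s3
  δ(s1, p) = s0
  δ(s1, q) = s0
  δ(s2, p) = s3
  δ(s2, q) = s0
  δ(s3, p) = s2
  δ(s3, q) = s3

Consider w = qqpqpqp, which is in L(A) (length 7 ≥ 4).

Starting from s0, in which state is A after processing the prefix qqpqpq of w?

s3

State sequence: s0 -q-> s3 -q-> s3 -p-> s2 -q-> s0 -p-> s0 -q-> s3

After reading 6 characters, A is in state s3.
(This kind of state-tracing is the core of the pumping-lemma construction: with 4 states, pigeonhole forces a repeat within the first 4 steps.)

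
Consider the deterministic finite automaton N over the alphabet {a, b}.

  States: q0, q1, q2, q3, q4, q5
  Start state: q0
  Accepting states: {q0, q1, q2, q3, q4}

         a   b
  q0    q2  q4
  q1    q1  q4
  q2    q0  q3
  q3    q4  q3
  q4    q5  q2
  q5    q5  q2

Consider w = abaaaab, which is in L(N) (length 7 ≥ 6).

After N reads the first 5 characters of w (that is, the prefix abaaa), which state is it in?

q5

State sequence: q0 -a-> q2 -b-> q3 -a-> q4 -a-> q5 -a-> q5

After reading 5 characters, N is in state q5.
(This kind of state-tracing is the core of the pumping-lemma construction: with 6 states, pigeonhole forces a repeat within the first 6 steps.)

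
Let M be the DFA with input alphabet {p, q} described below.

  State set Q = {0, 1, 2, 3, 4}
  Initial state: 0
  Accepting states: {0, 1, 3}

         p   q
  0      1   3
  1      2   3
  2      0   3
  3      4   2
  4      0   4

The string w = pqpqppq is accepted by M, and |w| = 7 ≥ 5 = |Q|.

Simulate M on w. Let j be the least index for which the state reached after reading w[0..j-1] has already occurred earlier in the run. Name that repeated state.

4

State sequence: 0 -p-> 1 -q-> 3 -p-> 4 -q-> 4 -p-> 0 -p-> 1 -q-> 3
First repeat at step 4: 4 was already visited.

The earliest repeat is at step j = 4: M is in 4, which it already visited at step i = 3.
The DFA has 5 states, so the proof of the pumping lemma guarantees a repeated state among the first 5+1 visited; the segment between the two visits is the pumpable y.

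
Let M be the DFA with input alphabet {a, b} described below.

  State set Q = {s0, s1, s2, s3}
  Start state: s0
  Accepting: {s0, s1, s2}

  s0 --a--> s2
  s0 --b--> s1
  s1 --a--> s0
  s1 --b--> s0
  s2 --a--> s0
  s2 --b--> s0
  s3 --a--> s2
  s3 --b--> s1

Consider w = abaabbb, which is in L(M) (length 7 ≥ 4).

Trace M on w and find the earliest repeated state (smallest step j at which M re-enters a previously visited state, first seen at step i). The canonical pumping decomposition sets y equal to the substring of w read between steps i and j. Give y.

ab

Run of M on w = a b a a b b b:
  step 0: s0  (start)
  step 1: s2  (read a: s0→s2)
  step 2: s0  (read b: s2→s0)   ← first repeat (s0 seen earlier)
  step 3: s2  (read a: s0→s2)
  step 4: s0  (read a: s2→s0)
  step 5: s1  (read b: s0→s1)
  step 6: s0  (read b: s1→s0)
  step 7: s1  (read b: s0→s1)

So i = 0, j = 2, giving x = w[0:0] = ε, y = w[0:2] = ab, z = w[2:7] = aabbb.
Check: |xy| = 2 ≤ 4 and |y| = 2 ≥ 1. Reading y takes M from s0 back to s0, so every xyⁱz is accepted.
The DFA has 4 states, so the proof of the pumping lemma guarantees a repeated state among the first 4+1 visited; the segment between the two visits is the pumpable y.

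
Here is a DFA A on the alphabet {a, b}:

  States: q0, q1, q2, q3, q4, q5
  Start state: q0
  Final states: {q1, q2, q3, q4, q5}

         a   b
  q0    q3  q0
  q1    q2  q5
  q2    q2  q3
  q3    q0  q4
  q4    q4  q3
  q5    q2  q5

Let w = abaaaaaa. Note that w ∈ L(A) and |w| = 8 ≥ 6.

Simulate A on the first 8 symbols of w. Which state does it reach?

q4

Run of A on the first 8 characters of w = a b a a a a a a:
  step 0: q0  (start)
  step 1: q3  (read a: q0→q3)
  step 2: q4  (read b: q3→q4)
  step 3: q4  (read a: q4→q4)
  step 4: q4  (read a: q4→q4)
  step 5: q4  (read a: q4→q4)
  step 6: q4  (read a: q4→q4)
  step 7: q4  (read a: q4→q4)
  step 8: q4  (read a: q4→q4)

After reading 8 characters, A is in state q4.
(This kind of state-tracing is the core of the pumping-lemma construction: with 6 states, pigeonhole forces a repeat within the first 6 steps.)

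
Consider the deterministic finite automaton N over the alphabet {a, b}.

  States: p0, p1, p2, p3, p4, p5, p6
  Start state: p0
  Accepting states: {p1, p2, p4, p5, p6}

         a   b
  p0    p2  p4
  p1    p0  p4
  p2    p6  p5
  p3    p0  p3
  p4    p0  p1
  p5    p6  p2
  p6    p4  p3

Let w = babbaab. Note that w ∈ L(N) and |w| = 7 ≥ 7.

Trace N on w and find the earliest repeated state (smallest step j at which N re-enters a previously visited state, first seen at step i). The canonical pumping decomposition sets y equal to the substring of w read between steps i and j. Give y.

Run of N on w = b a b b a a b:
  step 0: p0  (start)
  step 1: p4  (read b: p0→p4)
  step 2: p0  (read a: p4→p0)   ← first repeat (p0 seen earlier)
  step 3: p4  (read b: p0→p4)
  step 4: p1  (read b: p4→p1)
  step 5: p0  (read a: p1→p0)
  step 6: p2  (read a: p0→p2)
  step 7: p5  (read b: p2→p5)

So i = 0, j = 2, giving x = w[0:0] = ε, y = w[0:2] = ba, z = w[2:7] = bbaab.
Check: |xy| = 2 ≤ 7 and |y| = 2 ≥ 1. Reading y takes N from p0 back to p0, so every xyⁱz is accepted.
Pumping length from the standard proof: p = 7 (the number of states). The repeated state found above gives |xy| = j ≤ 7 and |y| = j − i ≥ 1.

ba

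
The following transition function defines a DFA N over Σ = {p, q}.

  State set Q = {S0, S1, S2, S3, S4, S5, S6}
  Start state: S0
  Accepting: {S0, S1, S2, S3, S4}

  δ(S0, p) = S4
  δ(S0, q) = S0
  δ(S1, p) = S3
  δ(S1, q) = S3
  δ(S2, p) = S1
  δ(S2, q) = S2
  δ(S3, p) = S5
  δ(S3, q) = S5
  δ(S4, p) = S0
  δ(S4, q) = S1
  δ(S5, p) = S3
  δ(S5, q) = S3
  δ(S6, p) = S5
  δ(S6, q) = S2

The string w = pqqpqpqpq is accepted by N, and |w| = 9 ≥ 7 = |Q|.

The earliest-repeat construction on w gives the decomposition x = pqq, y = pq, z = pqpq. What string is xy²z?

xy^2z = pqq·pq·pq·pqpq = pqqpqpqpqpq.
Reading y = pq takes N from S3 back to S3, so after x·y·y the machine is still in S3, and z then leads to the accepting state S3. Hence pqqpqpqpqpq ∈ L(N).

pqqpqpqpqpq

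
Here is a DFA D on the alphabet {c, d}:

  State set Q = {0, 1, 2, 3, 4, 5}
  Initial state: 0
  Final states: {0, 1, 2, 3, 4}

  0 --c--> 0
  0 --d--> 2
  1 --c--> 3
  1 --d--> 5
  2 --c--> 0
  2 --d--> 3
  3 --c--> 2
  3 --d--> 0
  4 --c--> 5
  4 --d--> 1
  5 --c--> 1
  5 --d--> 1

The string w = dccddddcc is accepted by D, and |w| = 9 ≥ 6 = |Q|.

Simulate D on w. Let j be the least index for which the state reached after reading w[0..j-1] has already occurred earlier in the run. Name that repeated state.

0

State sequence: 0 -d-> 2 -c-> 0 -c-> 0 -d-> 2 -d-> 3 -d-> 0 -d-> 2 -c-> 0 -c-> 0
First repeat at step 2: 0 was already visited.

The earliest repeat is at step j = 2: D is in 0, which it already visited at step i = 0.
Pumping length from the standard proof: p = 6 (the number of states). The repeated state found above gives |xy| = j ≤ 6 and |y| = j − i ≥ 1.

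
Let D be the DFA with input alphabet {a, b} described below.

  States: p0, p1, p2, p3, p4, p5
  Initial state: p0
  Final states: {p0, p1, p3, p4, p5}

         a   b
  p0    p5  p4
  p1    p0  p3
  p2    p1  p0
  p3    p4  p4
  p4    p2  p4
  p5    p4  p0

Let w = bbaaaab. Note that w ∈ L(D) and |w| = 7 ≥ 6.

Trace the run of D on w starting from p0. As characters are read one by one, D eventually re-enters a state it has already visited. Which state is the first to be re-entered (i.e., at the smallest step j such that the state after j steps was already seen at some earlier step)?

State sequence: p0 -b-> p4 -b-> p4 -a-> p2 -a-> p1 -a-> p0 -a-> p5 -b-> p0
First repeat at step 2: p4 was already visited.

The earliest repeat is at step j = 2: D is in p4, which it already visited at step i = 1.
The DFA has 6 states, so the proof of the pumping lemma guarantees a repeated state among the first 6+1 visited; the segment between the two visits is the pumpable y.

p4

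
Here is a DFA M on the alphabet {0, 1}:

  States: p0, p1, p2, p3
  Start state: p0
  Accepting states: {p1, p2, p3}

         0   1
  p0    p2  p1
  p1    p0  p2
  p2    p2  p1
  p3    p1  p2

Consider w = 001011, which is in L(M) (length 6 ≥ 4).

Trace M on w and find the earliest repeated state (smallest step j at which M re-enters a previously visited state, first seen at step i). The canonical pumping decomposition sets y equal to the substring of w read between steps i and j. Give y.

0

Run of M on w = 0 0 1 0 1 1:
  step 0: p0  (start)
  step 1: p2  (read 0: p0→p2)
  step 2: p2  (read 0: p2→p2)   ← first repeat (p2 seen earlier)
  step 3: p1  (read 1: p2→p1)
  step 4: p0  (read 0: p1→p0)
  step 5: p1  (read 1: p0→p1)
  step 6: p2  (read 1: p1→p2)

So i = 1, j = 2, giving x = w[0:1] = 0, y = w[1:2] = 0, z = w[2:6] = 1011.
Check: |xy| = 2 ≤ 4 and |y| = 1 ≥ 1. Reading y takes M from p2 back to p2, so every xyⁱz is accepted.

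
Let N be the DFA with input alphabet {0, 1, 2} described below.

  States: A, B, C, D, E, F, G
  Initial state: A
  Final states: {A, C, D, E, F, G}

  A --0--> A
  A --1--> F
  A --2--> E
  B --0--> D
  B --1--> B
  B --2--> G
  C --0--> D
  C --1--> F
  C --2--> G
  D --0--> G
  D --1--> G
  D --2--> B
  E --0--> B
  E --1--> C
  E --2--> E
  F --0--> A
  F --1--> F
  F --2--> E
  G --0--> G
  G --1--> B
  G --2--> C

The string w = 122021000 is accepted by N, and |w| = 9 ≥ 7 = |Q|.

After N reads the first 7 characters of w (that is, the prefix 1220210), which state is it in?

D

State sequence: A -1-> F -2-> E -2-> E -0-> B -2-> G -1-> B -0-> D

After reading 7 characters, N is in state D.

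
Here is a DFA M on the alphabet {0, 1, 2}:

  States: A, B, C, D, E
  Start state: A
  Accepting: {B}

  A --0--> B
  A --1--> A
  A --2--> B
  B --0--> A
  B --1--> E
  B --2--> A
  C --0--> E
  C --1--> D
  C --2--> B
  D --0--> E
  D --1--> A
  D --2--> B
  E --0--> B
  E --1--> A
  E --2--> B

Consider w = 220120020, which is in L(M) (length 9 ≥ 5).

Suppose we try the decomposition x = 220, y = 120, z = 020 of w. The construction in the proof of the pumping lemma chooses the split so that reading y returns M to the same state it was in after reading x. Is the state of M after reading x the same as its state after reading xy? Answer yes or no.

Run of M on the first 6 characters of w = 2 2 0 1 2 0:
  step 0: A  (start)
  step 1: B  (read 2: A→B)
  step 2: A  (read 2: B→A)
  step 3: B  (read 0: A→B)
  step 4: E  (read 1: B→E)
  step 5: B  (read 2: E→B)
  step 6: A  (read 0: B→A)

After x (step 3): B. After xy (step 6): A.
They differ (B ≠ A), so y is not a cycle from the state after x; this split is not the one the pumping-lemma construction produces, and pumping y need not keep the string in L(M).

no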